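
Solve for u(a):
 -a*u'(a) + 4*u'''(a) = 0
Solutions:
 u(a) = C1 + Integral(C2*airyai(2^(1/3)*a/2) + C3*airybi(2^(1/3)*a/2), a)


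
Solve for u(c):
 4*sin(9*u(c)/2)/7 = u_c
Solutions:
 -4*c/7 + log(cos(9*u(c)/2) - 1)/9 - log(cos(9*u(c)/2) + 1)/9 = C1


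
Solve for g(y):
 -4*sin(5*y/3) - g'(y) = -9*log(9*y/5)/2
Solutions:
 g(y) = C1 + 9*y*log(y)/2 - 9*y*log(5)/2 - 9*y/2 + 9*y*log(3) + 12*cos(5*y/3)/5


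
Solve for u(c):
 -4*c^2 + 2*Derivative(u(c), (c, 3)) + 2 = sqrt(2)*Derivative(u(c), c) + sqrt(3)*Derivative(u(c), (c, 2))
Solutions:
 u(c) = C1 + C2*exp(c*(sqrt(3) + sqrt(3 + 8*sqrt(2)))/4) + C3*exp(c*(-sqrt(3 + 8*sqrt(2)) + sqrt(3))/4) - 2*sqrt(2)*c^3/3 + 2*sqrt(3)*c^2 - 8*c - 5*sqrt(2)*c


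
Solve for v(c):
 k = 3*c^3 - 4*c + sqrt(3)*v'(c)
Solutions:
 v(c) = C1 - sqrt(3)*c^4/4 + 2*sqrt(3)*c^2/3 + sqrt(3)*c*k/3


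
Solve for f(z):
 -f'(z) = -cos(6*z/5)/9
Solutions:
 f(z) = C1 + 5*sin(6*z/5)/54


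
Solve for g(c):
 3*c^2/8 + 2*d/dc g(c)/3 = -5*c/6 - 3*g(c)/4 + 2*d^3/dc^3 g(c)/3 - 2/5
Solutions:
 g(c) = C1*exp(-c*(8*18^(1/3)/(sqrt(5793) + 81)^(1/3) + 12^(1/3)*(sqrt(5793) + 81)^(1/3))/24)*sin(2^(1/3)*3^(1/6)*c*(-2^(1/3)*3^(2/3)*(sqrt(5793) + 81)^(1/3)/24 + (sqrt(5793) + 81)^(-1/3))) + C2*exp(-c*(8*18^(1/3)/(sqrt(5793) + 81)^(1/3) + 12^(1/3)*(sqrt(5793) + 81)^(1/3))/24)*cos(2^(1/3)*3^(1/6)*c*(-2^(1/3)*3^(2/3)*(sqrt(5793) + 81)^(1/3)/24 + (sqrt(5793) + 81)^(-1/3))) + C3*exp(c*(8*18^(1/3)/(sqrt(5793) + 81)^(1/3) + 12^(1/3)*(sqrt(5793) + 81)^(1/3))/12) - c^2/2 - 2*c/9 - 136/405


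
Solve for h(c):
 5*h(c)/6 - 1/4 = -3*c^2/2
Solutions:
 h(c) = 3/10 - 9*c^2/5


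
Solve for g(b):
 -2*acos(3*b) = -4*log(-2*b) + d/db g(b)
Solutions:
 g(b) = C1 + 4*b*log(-b) - 2*b*acos(3*b) - 4*b + 4*b*log(2) + 2*sqrt(1 - 9*b^2)/3


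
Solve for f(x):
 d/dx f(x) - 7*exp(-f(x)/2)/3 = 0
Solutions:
 f(x) = 2*log(C1 + 7*x/6)


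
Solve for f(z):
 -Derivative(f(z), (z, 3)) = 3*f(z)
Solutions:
 f(z) = C3*exp(-3^(1/3)*z) + (C1*sin(3^(5/6)*z/2) + C2*cos(3^(5/6)*z/2))*exp(3^(1/3)*z/2)


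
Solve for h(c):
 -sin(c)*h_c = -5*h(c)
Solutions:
 h(c) = C1*sqrt(cos(c) - 1)*(cos(c)^2 - 2*cos(c) + 1)/(sqrt(cos(c) + 1)*(cos(c)^2 + 2*cos(c) + 1))


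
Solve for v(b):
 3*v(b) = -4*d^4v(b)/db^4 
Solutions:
 v(b) = (C1*sin(3^(1/4)*b/2) + C2*cos(3^(1/4)*b/2))*exp(-3^(1/4)*b/2) + (C3*sin(3^(1/4)*b/2) + C4*cos(3^(1/4)*b/2))*exp(3^(1/4)*b/2)


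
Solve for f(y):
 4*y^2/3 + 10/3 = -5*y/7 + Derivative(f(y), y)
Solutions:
 f(y) = C1 + 4*y^3/9 + 5*y^2/14 + 10*y/3


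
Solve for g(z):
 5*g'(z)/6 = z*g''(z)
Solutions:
 g(z) = C1 + C2*z^(11/6)


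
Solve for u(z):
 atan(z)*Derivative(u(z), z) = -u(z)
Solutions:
 u(z) = C1*exp(-Integral(1/atan(z), z))


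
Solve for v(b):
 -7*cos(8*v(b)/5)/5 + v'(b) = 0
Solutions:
 -7*b/5 - 5*log(sin(8*v(b)/5) - 1)/16 + 5*log(sin(8*v(b)/5) + 1)/16 = C1


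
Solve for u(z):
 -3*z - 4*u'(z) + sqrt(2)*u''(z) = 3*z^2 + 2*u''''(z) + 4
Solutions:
 u(z) = C1 + C2*exp(3^(1/3)*z*(sqrt(2)*3^(1/3)/(sqrt(3)*sqrt(108 - sqrt(2))/2 + 9)^(1/3) + 2*(sqrt(3)*sqrt(108 - sqrt(2))/2 + 9)^(1/3))/12)*sin(z*(-3*sqrt(6)/(3*sqrt(3)*sqrt(108 - sqrt(2))/2 + 27)^(1/3) + 2*sqrt(3)*(3*sqrt(3)*sqrt(108 - sqrt(2))/2 + 27)^(1/3))/12) + C3*exp(3^(1/3)*z*(sqrt(2)*3^(1/3)/(sqrt(3)*sqrt(108 - sqrt(2))/2 + 9)^(1/3) + 2*(sqrt(3)*sqrt(108 - sqrt(2))/2 + 9)^(1/3))/12)*cos(z*(-3*sqrt(6)/(3*sqrt(3)*sqrt(108 - sqrt(2))/2 + 27)^(1/3) + 2*sqrt(3)*(3*sqrt(3)*sqrt(108 - sqrt(2))/2 + 27)^(1/3))/12) + C4*exp(-3^(1/3)*z*(sqrt(2)*3^(1/3)/(sqrt(3)*sqrt(108 - sqrt(2))/2 + 9)^(1/3) + 2*(sqrt(3)*sqrt(108 - sqrt(2))/2 + 9)^(1/3))/6) - z^3/4 - 3*z^2/8 - 3*sqrt(2)*z^2/16 - 19*z/16 - 3*sqrt(2)*z/16


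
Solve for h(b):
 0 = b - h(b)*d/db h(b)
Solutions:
 h(b) = -sqrt(C1 + b^2)
 h(b) = sqrt(C1 + b^2)


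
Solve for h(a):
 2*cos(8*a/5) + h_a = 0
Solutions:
 h(a) = C1 - 5*sin(8*a/5)/4


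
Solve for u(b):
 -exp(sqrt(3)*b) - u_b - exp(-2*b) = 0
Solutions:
 u(b) = C1 - sqrt(3)*exp(sqrt(3)*b)/3 + exp(-2*b)/2


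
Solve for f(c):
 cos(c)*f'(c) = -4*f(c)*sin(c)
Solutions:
 f(c) = C1*cos(c)^4


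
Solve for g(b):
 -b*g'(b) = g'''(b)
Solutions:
 g(b) = C1 + Integral(C2*airyai(-b) + C3*airybi(-b), b)


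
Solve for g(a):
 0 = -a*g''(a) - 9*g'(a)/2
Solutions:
 g(a) = C1 + C2/a^(7/2)


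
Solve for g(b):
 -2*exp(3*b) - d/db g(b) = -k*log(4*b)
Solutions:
 g(b) = C1 + b*k*log(b) + b*k*(-1 + 2*log(2)) - 2*exp(3*b)/3


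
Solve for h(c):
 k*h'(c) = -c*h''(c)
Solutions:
 h(c) = C1 + c^(1 - re(k))*(C2*sin(log(c)*Abs(im(k))) + C3*cos(log(c)*im(k)))


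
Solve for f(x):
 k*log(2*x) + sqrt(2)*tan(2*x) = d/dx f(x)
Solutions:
 f(x) = C1 + k*x*(log(x) - 1) + k*x*log(2) - sqrt(2)*log(cos(2*x))/2


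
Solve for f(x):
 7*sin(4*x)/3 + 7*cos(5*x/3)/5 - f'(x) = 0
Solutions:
 f(x) = C1 + 21*sin(5*x/3)/25 - 7*cos(4*x)/12


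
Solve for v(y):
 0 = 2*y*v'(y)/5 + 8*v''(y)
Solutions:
 v(y) = C1 + C2*erf(sqrt(10)*y/20)


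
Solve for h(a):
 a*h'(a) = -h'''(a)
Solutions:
 h(a) = C1 + Integral(C2*airyai(-a) + C3*airybi(-a), a)


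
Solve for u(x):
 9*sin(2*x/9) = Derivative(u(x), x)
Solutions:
 u(x) = C1 - 81*cos(2*x/9)/2


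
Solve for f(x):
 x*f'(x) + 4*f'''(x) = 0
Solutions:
 f(x) = C1 + Integral(C2*airyai(-2^(1/3)*x/2) + C3*airybi(-2^(1/3)*x/2), x)


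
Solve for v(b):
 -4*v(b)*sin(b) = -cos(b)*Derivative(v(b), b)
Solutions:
 v(b) = C1/cos(b)^4


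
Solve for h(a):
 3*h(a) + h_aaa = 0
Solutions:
 h(a) = C3*exp(-3^(1/3)*a) + (C1*sin(3^(5/6)*a/2) + C2*cos(3^(5/6)*a/2))*exp(3^(1/3)*a/2)


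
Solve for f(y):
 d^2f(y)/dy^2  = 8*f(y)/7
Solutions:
 f(y) = C1*exp(-2*sqrt(14)*y/7) + C2*exp(2*sqrt(14)*y/7)


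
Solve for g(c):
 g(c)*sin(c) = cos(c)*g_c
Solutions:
 g(c) = C1/cos(c)


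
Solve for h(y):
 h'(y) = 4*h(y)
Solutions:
 h(y) = C1*exp(4*y)


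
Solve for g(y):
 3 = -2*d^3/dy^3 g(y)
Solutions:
 g(y) = C1 + C2*y + C3*y^2 - y^3/4


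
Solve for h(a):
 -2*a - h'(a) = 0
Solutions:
 h(a) = C1 - a^2


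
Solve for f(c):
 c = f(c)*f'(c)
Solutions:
 f(c) = -sqrt(C1 + c^2)
 f(c) = sqrt(C1 + c^2)


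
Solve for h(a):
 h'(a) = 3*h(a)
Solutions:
 h(a) = C1*exp(3*a)


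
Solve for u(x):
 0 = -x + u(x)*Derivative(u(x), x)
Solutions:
 u(x) = -sqrt(C1 + x^2)
 u(x) = sqrt(C1 + x^2)


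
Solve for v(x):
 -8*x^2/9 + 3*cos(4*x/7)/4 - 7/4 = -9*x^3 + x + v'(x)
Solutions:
 v(x) = C1 + 9*x^4/4 - 8*x^3/27 - x^2/2 - 7*x/4 + 21*sin(4*x/7)/16


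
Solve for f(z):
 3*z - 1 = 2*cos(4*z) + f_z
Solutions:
 f(z) = C1 + 3*z^2/2 - z - sin(4*z)/2


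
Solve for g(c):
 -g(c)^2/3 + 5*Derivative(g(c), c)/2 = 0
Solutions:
 g(c) = -15/(C1 + 2*c)


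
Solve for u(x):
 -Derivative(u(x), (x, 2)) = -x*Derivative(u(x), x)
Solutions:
 u(x) = C1 + C2*erfi(sqrt(2)*x/2)


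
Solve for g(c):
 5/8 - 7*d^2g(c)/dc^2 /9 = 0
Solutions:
 g(c) = C1 + C2*c + 45*c^2/112


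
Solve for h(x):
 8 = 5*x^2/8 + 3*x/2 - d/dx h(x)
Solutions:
 h(x) = C1 + 5*x^3/24 + 3*x^2/4 - 8*x


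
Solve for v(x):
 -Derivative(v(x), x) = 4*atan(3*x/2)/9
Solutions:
 v(x) = C1 - 4*x*atan(3*x/2)/9 + 4*log(9*x^2 + 4)/27


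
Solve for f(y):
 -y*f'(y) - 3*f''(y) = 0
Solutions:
 f(y) = C1 + C2*erf(sqrt(6)*y/6)


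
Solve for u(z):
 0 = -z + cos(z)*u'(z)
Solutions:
 u(z) = C1 + Integral(z/cos(z), z)


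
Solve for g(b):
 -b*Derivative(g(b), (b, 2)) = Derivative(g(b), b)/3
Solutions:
 g(b) = C1 + C2*b^(2/3)


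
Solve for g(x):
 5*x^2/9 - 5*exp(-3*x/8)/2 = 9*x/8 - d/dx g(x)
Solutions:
 g(x) = C1 - 5*x^3/27 + 9*x^2/16 - 20*exp(-3*x/8)/3


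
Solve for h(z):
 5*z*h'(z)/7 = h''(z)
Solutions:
 h(z) = C1 + C2*erfi(sqrt(70)*z/14)


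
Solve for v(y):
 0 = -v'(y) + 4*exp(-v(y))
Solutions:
 v(y) = log(C1 + 4*y)


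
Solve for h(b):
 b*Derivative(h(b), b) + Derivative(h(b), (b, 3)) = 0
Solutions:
 h(b) = C1 + Integral(C2*airyai(-b) + C3*airybi(-b), b)


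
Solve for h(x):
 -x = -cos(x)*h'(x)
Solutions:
 h(x) = C1 + Integral(x/cos(x), x)


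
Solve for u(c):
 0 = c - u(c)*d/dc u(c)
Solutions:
 u(c) = -sqrt(C1 + c^2)
 u(c) = sqrt(C1 + c^2)


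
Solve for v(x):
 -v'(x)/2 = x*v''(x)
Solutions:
 v(x) = C1 + C2*sqrt(x)


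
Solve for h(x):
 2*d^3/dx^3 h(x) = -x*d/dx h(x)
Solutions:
 h(x) = C1 + Integral(C2*airyai(-2^(2/3)*x/2) + C3*airybi(-2^(2/3)*x/2), x)


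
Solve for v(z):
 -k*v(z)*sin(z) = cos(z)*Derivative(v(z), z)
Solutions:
 v(z) = C1*exp(k*log(cos(z)))


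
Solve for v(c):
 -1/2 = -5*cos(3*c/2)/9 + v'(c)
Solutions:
 v(c) = C1 - c/2 + 10*sin(3*c/2)/27


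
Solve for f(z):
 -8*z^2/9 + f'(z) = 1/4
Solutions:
 f(z) = C1 + 8*z^3/27 + z/4


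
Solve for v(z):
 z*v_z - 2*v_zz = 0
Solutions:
 v(z) = C1 + C2*erfi(z/2)


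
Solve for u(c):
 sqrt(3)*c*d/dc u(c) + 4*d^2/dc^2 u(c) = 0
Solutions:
 u(c) = C1 + C2*erf(sqrt(2)*3^(1/4)*c/4)


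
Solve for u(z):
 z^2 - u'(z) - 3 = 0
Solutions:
 u(z) = C1 + z^3/3 - 3*z


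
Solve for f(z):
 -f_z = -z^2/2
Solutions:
 f(z) = C1 + z^3/6


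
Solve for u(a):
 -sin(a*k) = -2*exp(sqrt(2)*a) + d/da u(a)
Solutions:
 u(a) = C1 + sqrt(2)*exp(sqrt(2)*a) + cos(a*k)/k


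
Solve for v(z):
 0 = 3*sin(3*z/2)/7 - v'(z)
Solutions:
 v(z) = C1 - 2*cos(3*z/2)/7


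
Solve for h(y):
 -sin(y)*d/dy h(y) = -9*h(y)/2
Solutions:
 h(y) = C1*(cos(y) - 1)^(1/4)*(cos(y)^2 - 2*cos(y) + 1)/((cos(y) + 1)^(1/4)*(cos(y)^2 + 2*cos(y) + 1))


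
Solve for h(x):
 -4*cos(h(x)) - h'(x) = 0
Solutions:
 h(x) = pi - asin((C1 + exp(8*x))/(C1 - exp(8*x)))
 h(x) = asin((C1 + exp(8*x))/(C1 - exp(8*x)))


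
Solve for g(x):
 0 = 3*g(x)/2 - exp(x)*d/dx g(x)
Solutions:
 g(x) = C1*exp(-3*exp(-x)/2)


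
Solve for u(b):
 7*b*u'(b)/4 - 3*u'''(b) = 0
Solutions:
 u(b) = C1 + Integral(C2*airyai(126^(1/3)*b/6) + C3*airybi(126^(1/3)*b/6), b)


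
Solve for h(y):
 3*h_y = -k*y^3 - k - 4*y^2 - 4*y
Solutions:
 h(y) = C1 - k*y^4/12 - k*y/3 - 4*y^3/9 - 2*y^2/3


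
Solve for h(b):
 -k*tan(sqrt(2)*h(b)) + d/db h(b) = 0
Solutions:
 h(b) = sqrt(2)*(pi - asin(C1*exp(sqrt(2)*b*k)))/2
 h(b) = sqrt(2)*asin(C1*exp(sqrt(2)*b*k))/2


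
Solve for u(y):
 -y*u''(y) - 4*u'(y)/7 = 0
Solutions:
 u(y) = C1 + C2*y^(3/7)


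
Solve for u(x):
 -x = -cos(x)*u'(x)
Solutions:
 u(x) = C1 + Integral(x/cos(x), x)


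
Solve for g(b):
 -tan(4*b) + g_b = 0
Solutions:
 g(b) = C1 - log(cos(4*b))/4


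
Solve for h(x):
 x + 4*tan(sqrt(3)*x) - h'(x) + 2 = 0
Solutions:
 h(x) = C1 + x^2/2 + 2*x - 4*sqrt(3)*log(cos(sqrt(3)*x))/3


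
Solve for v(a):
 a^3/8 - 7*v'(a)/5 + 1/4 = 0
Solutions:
 v(a) = C1 + 5*a^4/224 + 5*a/28


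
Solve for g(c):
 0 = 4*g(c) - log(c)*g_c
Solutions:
 g(c) = C1*exp(4*li(c))


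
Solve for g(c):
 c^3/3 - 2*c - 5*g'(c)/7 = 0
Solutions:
 g(c) = C1 + 7*c^4/60 - 7*c^2/5


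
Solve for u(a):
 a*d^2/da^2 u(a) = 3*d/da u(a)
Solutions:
 u(a) = C1 + C2*a^4


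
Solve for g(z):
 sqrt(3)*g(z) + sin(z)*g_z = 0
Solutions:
 g(z) = C1*(cos(z) + 1)^(sqrt(3)/2)/(cos(z) - 1)^(sqrt(3)/2)


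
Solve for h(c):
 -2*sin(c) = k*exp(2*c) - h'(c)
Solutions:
 h(c) = C1 + k*exp(2*c)/2 - 2*cos(c)


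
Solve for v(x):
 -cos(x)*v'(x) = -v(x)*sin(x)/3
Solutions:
 v(x) = C1/cos(x)^(1/3)


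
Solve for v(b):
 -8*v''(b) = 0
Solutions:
 v(b) = C1 + C2*b


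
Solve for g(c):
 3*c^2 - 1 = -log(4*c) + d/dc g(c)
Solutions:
 g(c) = C1 + c^3 + c*log(c) - 2*c + c*log(4)


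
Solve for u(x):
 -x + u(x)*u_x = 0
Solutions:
 u(x) = -sqrt(C1 + x^2)
 u(x) = sqrt(C1 + x^2)


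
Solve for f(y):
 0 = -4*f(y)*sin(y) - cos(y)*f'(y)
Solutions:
 f(y) = C1*cos(y)^4


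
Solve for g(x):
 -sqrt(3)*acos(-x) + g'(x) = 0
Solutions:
 g(x) = C1 + sqrt(3)*(x*acos(-x) + sqrt(1 - x^2))


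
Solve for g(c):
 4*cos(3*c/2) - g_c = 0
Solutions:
 g(c) = C1 + 8*sin(3*c/2)/3


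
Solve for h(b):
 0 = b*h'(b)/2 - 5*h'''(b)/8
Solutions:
 h(b) = C1 + Integral(C2*airyai(10^(2/3)*b/5) + C3*airybi(10^(2/3)*b/5), b)


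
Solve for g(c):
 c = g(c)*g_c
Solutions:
 g(c) = -sqrt(C1 + c^2)
 g(c) = sqrt(C1 + c^2)


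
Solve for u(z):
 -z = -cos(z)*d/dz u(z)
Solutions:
 u(z) = C1 + Integral(z/cos(z), z)


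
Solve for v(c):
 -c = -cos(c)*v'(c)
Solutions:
 v(c) = C1 + Integral(c/cos(c), c)


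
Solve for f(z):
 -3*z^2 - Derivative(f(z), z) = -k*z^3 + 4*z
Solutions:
 f(z) = C1 + k*z^4/4 - z^3 - 2*z^2


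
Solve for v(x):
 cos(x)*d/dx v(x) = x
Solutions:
 v(x) = C1 + Integral(x/cos(x), x)


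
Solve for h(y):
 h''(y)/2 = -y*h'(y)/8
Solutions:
 h(y) = C1 + C2*erf(sqrt(2)*y/4)


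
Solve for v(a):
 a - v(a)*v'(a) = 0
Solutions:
 v(a) = -sqrt(C1 + a^2)
 v(a) = sqrt(C1 + a^2)


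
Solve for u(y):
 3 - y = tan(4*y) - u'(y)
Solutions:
 u(y) = C1 + y^2/2 - 3*y - log(cos(4*y))/4


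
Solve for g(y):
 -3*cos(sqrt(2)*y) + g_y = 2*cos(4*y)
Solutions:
 g(y) = C1 + sin(4*y)/2 + 3*sqrt(2)*sin(sqrt(2)*y)/2


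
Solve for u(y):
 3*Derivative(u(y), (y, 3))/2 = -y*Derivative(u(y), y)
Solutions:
 u(y) = C1 + Integral(C2*airyai(-2^(1/3)*3^(2/3)*y/3) + C3*airybi(-2^(1/3)*3^(2/3)*y/3), y)


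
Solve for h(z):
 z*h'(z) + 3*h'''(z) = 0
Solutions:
 h(z) = C1 + Integral(C2*airyai(-3^(2/3)*z/3) + C3*airybi(-3^(2/3)*z/3), z)


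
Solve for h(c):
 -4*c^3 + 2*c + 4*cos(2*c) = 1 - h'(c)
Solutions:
 h(c) = C1 + c^4 - c^2 + c - 2*sin(2*c)


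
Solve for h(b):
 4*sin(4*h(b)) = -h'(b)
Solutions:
 h(b) = -acos((-C1 - exp(32*b))/(C1 - exp(32*b)))/4 + pi/2
 h(b) = acos((-C1 - exp(32*b))/(C1 - exp(32*b)))/4


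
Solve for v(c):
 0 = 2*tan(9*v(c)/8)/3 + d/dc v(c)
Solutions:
 v(c) = -8*asin(C1*exp(-3*c/4))/9 + 8*pi/9
 v(c) = 8*asin(C1*exp(-3*c/4))/9


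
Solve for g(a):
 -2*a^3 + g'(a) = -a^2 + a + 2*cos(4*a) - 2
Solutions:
 g(a) = C1 + a^4/2 - a^3/3 + a^2/2 - 2*a + sin(4*a)/2


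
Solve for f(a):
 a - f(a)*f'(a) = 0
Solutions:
 f(a) = -sqrt(C1 + a^2)
 f(a) = sqrt(C1 + a^2)


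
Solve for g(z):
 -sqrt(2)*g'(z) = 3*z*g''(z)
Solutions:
 g(z) = C1 + C2*z^(1 - sqrt(2)/3)


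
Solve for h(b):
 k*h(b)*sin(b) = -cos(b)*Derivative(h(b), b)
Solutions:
 h(b) = C1*exp(k*log(cos(b)))


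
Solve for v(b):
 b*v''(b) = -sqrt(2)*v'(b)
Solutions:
 v(b) = C1 + C2*b^(1 - sqrt(2))


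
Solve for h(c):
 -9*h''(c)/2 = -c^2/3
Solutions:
 h(c) = C1 + C2*c + c^4/162


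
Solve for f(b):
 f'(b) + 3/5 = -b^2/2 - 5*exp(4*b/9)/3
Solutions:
 f(b) = C1 - b^3/6 - 3*b/5 - 15*exp(4*b/9)/4


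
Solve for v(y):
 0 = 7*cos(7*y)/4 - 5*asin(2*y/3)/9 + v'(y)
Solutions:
 v(y) = C1 + 5*y*asin(2*y/3)/9 + 5*sqrt(9 - 4*y^2)/18 - sin(7*y)/4


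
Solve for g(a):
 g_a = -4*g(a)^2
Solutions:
 g(a) = 1/(C1 + 4*a)


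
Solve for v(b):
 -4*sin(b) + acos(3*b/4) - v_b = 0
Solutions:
 v(b) = C1 + b*acos(3*b/4) - sqrt(16 - 9*b^2)/3 + 4*cos(b)


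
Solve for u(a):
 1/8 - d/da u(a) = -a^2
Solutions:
 u(a) = C1 + a^3/3 + a/8


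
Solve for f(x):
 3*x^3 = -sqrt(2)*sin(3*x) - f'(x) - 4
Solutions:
 f(x) = C1 - 3*x^4/4 - 4*x + sqrt(2)*cos(3*x)/3


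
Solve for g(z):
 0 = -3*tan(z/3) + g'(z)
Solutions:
 g(z) = C1 - 9*log(cos(z/3))


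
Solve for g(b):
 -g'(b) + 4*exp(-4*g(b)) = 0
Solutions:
 g(b) = log(-I*(C1 + 16*b)^(1/4))
 g(b) = log(I*(C1 + 16*b)^(1/4))
 g(b) = log(-(C1 + 16*b)^(1/4))
 g(b) = log(C1 + 16*b)/4


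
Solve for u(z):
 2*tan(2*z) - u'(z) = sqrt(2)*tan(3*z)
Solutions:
 u(z) = C1 - log(cos(2*z)) + sqrt(2)*log(cos(3*z))/3


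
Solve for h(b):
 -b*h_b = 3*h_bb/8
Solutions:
 h(b) = C1 + C2*erf(2*sqrt(3)*b/3)


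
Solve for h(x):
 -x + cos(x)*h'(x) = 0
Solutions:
 h(x) = C1 + Integral(x/cos(x), x)


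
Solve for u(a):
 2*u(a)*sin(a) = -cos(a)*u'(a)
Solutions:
 u(a) = C1*cos(a)^2


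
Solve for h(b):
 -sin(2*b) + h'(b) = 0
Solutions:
 h(b) = C1 - cos(2*b)/2


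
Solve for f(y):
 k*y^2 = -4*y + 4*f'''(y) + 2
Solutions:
 f(y) = C1 + C2*y + C3*y^2 + k*y^5/240 + y^4/24 - y^3/12


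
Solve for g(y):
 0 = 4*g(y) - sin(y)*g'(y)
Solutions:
 g(y) = C1*(cos(y)^2 - 2*cos(y) + 1)/(cos(y)^2 + 2*cos(y) + 1)


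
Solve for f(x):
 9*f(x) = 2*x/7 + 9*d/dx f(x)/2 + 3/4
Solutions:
 f(x) = C1*exp(2*x) + 2*x/63 + 25/252


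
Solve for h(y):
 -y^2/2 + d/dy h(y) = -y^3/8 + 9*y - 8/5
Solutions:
 h(y) = C1 - y^4/32 + y^3/6 + 9*y^2/2 - 8*y/5


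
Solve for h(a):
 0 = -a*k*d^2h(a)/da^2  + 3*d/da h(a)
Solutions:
 h(a) = C1 + a^(((re(k) + 3)*re(k) + im(k)^2)/(re(k)^2 + im(k)^2))*(C2*sin(3*log(a)*Abs(im(k))/(re(k)^2 + im(k)^2)) + C3*cos(3*log(a)*im(k)/(re(k)^2 + im(k)^2)))


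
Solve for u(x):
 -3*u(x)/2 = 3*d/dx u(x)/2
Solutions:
 u(x) = C1*exp(-x)


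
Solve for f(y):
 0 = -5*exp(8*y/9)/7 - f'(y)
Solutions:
 f(y) = C1 - 45*exp(8*y/9)/56


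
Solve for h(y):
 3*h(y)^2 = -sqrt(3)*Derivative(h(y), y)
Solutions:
 h(y) = 1/(C1 + sqrt(3)*y)


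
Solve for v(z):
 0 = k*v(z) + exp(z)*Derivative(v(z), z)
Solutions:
 v(z) = C1*exp(k*exp(-z))


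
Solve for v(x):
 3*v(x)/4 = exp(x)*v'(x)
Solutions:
 v(x) = C1*exp(-3*exp(-x)/4)


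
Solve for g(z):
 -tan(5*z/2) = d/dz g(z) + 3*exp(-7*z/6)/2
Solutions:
 g(z) = C1 - log(tan(5*z/2)^2 + 1)/5 + 9*exp(-7*z/6)/7


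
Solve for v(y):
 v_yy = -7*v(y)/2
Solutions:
 v(y) = C1*sin(sqrt(14)*y/2) + C2*cos(sqrt(14)*y/2)


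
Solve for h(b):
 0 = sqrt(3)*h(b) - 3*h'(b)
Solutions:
 h(b) = C1*exp(sqrt(3)*b/3)


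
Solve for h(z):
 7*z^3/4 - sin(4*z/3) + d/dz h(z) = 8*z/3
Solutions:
 h(z) = C1 - 7*z^4/16 + 4*z^2/3 - 3*cos(4*z/3)/4


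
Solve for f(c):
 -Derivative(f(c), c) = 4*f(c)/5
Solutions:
 f(c) = C1*exp(-4*c/5)


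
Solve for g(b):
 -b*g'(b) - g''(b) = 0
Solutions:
 g(b) = C1 + C2*erf(sqrt(2)*b/2)


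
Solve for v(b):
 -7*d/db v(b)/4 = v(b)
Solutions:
 v(b) = C1*exp(-4*b/7)


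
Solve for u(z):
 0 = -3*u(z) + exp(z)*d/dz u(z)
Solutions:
 u(z) = C1*exp(-3*exp(-z))


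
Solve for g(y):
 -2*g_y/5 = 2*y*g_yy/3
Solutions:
 g(y) = C1 + C2*y^(2/5)


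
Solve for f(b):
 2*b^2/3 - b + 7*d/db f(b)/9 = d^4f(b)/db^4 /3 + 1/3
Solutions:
 f(b) = C1 + C4*exp(3^(2/3)*7^(1/3)*b/3) - 2*b^3/7 + 9*b^2/14 + 3*b/7 + (C2*sin(3^(1/6)*7^(1/3)*b/2) + C3*cos(3^(1/6)*7^(1/3)*b/2))*exp(-3^(2/3)*7^(1/3)*b/6)


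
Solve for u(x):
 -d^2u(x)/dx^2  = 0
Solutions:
 u(x) = C1 + C2*x


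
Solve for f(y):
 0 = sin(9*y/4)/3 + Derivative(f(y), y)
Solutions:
 f(y) = C1 + 4*cos(9*y/4)/27


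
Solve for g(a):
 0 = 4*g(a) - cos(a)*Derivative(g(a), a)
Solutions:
 g(a) = C1*(sin(a)^2 + 2*sin(a) + 1)/(sin(a)^2 - 2*sin(a) + 1)


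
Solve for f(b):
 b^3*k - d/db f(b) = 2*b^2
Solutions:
 f(b) = C1 + b^4*k/4 - 2*b^3/3


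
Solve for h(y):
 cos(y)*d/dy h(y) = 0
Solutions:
 h(y) = C1


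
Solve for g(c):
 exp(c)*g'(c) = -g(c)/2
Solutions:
 g(c) = C1*exp(exp(-c)/2)


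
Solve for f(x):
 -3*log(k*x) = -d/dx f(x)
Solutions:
 f(x) = C1 + 3*x*log(k*x) - 3*x


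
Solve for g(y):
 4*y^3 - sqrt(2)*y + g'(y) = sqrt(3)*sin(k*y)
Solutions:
 g(y) = C1 - y^4 + sqrt(2)*y^2/2 - sqrt(3)*cos(k*y)/k


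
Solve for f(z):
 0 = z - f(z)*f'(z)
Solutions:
 f(z) = -sqrt(C1 + z^2)
 f(z) = sqrt(C1 + z^2)


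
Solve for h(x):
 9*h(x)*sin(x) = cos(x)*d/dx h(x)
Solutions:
 h(x) = C1/cos(x)^9


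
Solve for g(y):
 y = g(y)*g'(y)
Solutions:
 g(y) = -sqrt(C1 + y^2)
 g(y) = sqrt(C1 + y^2)


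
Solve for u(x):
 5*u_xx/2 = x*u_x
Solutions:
 u(x) = C1 + C2*erfi(sqrt(5)*x/5)


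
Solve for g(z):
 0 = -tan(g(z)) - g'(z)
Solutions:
 g(z) = pi - asin(C1*exp(-z))
 g(z) = asin(C1*exp(-z))


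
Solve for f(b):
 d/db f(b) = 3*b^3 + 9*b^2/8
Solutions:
 f(b) = C1 + 3*b^4/4 + 3*b^3/8


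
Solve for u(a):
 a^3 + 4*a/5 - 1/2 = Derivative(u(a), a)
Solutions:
 u(a) = C1 + a^4/4 + 2*a^2/5 - a/2


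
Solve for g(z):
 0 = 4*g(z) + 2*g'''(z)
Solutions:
 g(z) = C3*exp(-2^(1/3)*z) + (C1*sin(2^(1/3)*sqrt(3)*z/2) + C2*cos(2^(1/3)*sqrt(3)*z/2))*exp(2^(1/3)*z/2)


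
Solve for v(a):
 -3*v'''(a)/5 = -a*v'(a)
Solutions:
 v(a) = C1 + Integral(C2*airyai(3^(2/3)*5^(1/3)*a/3) + C3*airybi(3^(2/3)*5^(1/3)*a/3), a)


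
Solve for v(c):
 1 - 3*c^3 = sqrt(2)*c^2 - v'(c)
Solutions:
 v(c) = C1 + 3*c^4/4 + sqrt(2)*c^3/3 - c


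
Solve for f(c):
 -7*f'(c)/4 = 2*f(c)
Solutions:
 f(c) = C1*exp(-8*c/7)


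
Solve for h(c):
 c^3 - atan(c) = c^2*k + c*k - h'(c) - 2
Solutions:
 h(c) = C1 - c^4/4 + c^3*k/3 + c^2*k/2 + c*atan(c) - 2*c - log(c^2 + 1)/2


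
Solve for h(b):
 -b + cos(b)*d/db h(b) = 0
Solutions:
 h(b) = C1 + Integral(b/cos(b), b)


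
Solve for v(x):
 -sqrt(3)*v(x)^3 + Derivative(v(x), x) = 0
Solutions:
 v(x) = -sqrt(2)*sqrt(-1/(C1 + sqrt(3)*x))/2
 v(x) = sqrt(2)*sqrt(-1/(C1 + sqrt(3)*x))/2


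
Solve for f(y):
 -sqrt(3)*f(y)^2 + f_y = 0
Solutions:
 f(y) = -1/(C1 + sqrt(3)*y)


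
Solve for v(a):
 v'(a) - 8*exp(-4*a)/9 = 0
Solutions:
 v(a) = C1 - 2*exp(-4*a)/9


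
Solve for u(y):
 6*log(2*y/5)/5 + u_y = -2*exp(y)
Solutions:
 u(y) = C1 - 6*y*log(y)/5 + 6*y*(-log(2) + 1 + log(5))/5 - 2*exp(y)


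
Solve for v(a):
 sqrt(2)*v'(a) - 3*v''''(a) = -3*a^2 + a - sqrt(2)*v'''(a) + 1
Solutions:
 v(a) = C1 + C2*exp(a*(-2^(2/3)*(9*sqrt(1506) + 247*sqrt(2))^(1/3) - 4*2^(1/3)/(9*sqrt(1506) + 247*sqrt(2))^(1/3) + 4*sqrt(2))/36)*sin(2^(1/3)*sqrt(3)*a*(-2^(1/3)*(9*sqrt(1506) + 247*sqrt(2))^(1/3) + 4/(9*sqrt(1506) + 247*sqrt(2))^(1/3))/36) + C3*exp(a*(-2^(2/3)*(9*sqrt(1506) + 247*sqrt(2))^(1/3) - 4*2^(1/3)/(9*sqrt(1506) + 247*sqrt(2))^(1/3) + 4*sqrt(2))/36)*cos(2^(1/3)*sqrt(3)*a*(-2^(1/3)*(9*sqrt(1506) + 247*sqrt(2))^(1/3) + 4/(9*sqrt(1506) + 247*sqrt(2))^(1/3))/36) + C4*exp(a*(4*2^(1/3)/(9*sqrt(1506) + 247*sqrt(2))^(1/3) + 2*sqrt(2) + 2^(2/3)*(9*sqrt(1506) + 247*sqrt(2))^(1/3))/18) - sqrt(2)*a^3/2 + sqrt(2)*a^2/4 + 7*sqrt(2)*a/2


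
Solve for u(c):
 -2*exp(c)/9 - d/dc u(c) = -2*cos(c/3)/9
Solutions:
 u(c) = C1 - 2*exp(c)/9 + 2*sin(c/3)/3


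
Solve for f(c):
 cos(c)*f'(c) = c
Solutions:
 f(c) = C1 + Integral(c/cos(c), c)


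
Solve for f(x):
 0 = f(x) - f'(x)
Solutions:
 f(x) = C1*exp(x)


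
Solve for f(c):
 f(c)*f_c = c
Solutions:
 f(c) = -sqrt(C1 + c^2)
 f(c) = sqrt(C1 + c^2)


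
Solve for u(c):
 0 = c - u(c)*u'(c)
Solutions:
 u(c) = -sqrt(C1 + c^2)
 u(c) = sqrt(C1 + c^2)


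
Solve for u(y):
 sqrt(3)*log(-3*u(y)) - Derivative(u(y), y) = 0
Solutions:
 -sqrt(3)*Integral(1/(log(-_y) + log(3)), (_y, u(y)))/3 = C1 - y


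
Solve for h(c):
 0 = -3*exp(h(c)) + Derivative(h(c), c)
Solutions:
 h(c) = log(-1/(C1 + 3*c))


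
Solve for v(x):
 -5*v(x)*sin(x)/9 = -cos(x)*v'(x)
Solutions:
 v(x) = C1/cos(x)^(5/9)


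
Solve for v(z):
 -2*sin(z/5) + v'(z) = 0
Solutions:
 v(z) = C1 - 10*cos(z/5)


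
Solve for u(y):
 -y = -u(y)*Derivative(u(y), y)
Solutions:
 u(y) = -sqrt(C1 + y^2)
 u(y) = sqrt(C1 + y^2)


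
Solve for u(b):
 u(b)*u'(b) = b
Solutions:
 u(b) = -sqrt(C1 + b^2)
 u(b) = sqrt(C1 + b^2)


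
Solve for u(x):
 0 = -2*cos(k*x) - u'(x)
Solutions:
 u(x) = C1 - 2*sin(k*x)/k


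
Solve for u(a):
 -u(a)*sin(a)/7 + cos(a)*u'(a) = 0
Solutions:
 u(a) = C1/cos(a)^(1/7)


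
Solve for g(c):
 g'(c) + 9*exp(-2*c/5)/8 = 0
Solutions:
 g(c) = C1 + 45*exp(-2*c/5)/16


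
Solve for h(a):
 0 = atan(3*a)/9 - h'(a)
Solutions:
 h(a) = C1 + a*atan(3*a)/9 - log(9*a^2 + 1)/54


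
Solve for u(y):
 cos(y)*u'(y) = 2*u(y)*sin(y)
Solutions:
 u(y) = C1/cos(y)^2


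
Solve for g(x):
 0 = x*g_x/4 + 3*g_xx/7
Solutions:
 g(x) = C1 + C2*erf(sqrt(42)*x/12)


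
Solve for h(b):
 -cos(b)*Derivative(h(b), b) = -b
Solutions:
 h(b) = C1 + Integral(b/cos(b), b)


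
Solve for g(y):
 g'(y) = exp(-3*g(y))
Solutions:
 g(y) = log(C1 + 3*y)/3
 g(y) = log((-3^(1/3) - 3^(5/6)*I)*(C1 + y)^(1/3)/2)
 g(y) = log((-3^(1/3) + 3^(5/6)*I)*(C1 + y)^(1/3)/2)


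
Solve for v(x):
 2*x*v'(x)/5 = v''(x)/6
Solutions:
 v(x) = C1 + C2*erfi(sqrt(30)*x/5)


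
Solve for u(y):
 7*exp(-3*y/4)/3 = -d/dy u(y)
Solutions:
 u(y) = C1 + 28*exp(-3*y/4)/9


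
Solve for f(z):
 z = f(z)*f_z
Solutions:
 f(z) = -sqrt(C1 + z^2)
 f(z) = sqrt(C1 + z^2)


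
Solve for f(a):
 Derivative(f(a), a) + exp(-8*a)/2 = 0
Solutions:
 f(a) = C1 + exp(-8*a)/16


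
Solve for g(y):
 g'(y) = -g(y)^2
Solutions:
 g(y) = 1/(C1 + y)


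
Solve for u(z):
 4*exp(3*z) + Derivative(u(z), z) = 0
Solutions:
 u(z) = C1 - 4*exp(3*z)/3


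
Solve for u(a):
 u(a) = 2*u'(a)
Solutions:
 u(a) = C1*exp(a/2)


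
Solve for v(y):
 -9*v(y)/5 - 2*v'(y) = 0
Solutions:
 v(y) = C1*exp(-9*y/10)


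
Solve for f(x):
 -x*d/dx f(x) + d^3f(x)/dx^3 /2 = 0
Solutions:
 f(x) = C1 + Integral(C2*airyai(2^(1/3)*x) + C3*airybi(2^(1/3)*x), x)


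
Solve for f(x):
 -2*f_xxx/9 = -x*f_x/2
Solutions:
 f(x) = C1 + Integral(C2*airyai(2^(1/3)*3^(2/3)*x/2) + C3*airybi(2^(1/3)*3^(2/3)*x/2), x)


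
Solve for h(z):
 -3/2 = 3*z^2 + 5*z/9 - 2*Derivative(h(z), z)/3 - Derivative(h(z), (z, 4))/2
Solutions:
 h(z) = C1 + C4*exp(-6^(2/3)*z/3) + 3*z^3/2 + 5*z^2/12 + 9*z/4 + (C2*sin(2^(2/3)*3^(1/6)*z/2) + C3*cos(2^(2/3)*3^(1/6)*z/2))*exp(6^(2/3)*z/6)


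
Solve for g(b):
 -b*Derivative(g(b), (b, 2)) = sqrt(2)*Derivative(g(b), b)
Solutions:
 g(b) = C1 + C2*b^(1 - sqrt(2))


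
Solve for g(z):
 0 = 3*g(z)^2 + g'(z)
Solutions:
 g(z) = 1/(C1 + 3*z)


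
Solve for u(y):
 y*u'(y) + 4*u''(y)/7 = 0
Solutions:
 u(y) = C1 + C2*erf(sqrt(14)*y/4)


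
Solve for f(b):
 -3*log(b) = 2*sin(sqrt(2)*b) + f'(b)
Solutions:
 f(b) = C1 - 3*b*log(b) + 3*b + sqrt(2)*cos(sqrt(2)*b)


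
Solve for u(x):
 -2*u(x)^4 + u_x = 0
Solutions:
 u(x) = (-1/(C1 + 6*x))^(1/3)
 u(x) = (-1/(C1 + 2*x))^(1/3)*(-3^(2/3) - 3*3^(1/6)*I)/6
 u(x) = (-1/(C1 + 2*x))^(1/3)*(-3^(2/3) + 3*3^(1/6)*I)/6


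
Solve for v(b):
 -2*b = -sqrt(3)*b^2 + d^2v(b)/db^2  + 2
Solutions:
 v(b) = C1 + C2*b + sqrt(3)*b^4/12 - b^3/3 - b^2


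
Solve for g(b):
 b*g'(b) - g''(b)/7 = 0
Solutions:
 g(b) = C1 + C2*erfi(sqrt(14)*b/2)


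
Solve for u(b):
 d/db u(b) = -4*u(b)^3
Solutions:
 u(b) = -sqrt(2)*sqrt(-1/(C1 - 4*b))/2
 u(b) = sqrt(2)*sqrt(-1/(C1 - 4*b))/2


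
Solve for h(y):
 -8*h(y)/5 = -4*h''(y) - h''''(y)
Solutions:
 h(y) = C1*exp(-y*sqrt(-2 + 2*sqrt(35)/5)) + C2*exp(y*sqrt(-2 + 2*sqrt(35)/5)) + C3*sin(y*sqrt(2 + 2*sqrt(35)/5)) + C4*cos(y*sqrt(2 + 2*sqrt(35)/5))


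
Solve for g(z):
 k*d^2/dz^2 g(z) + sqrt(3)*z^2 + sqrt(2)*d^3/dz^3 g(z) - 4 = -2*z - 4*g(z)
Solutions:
 g(z) = C1*exp(-z*(2^(5/6)*k^2/(2*(k^3/4 + sqrt(-k^6 + (k^3 + 108)^2)/4 + 27)^(1/3)) + sqrt(2)*k + 2*2^(1/6)*(k^3/4 + sqrt(-k^6 + (k^3 + 108)^2)/4 + 27)^(1/3))/6) + C2*exp(z*(-2^(5/6)*k^2/((-1 + sqrt(3)*I)*(k^3/4 + sqrt(-k^6 + (k^3 + 108)^2)/4 + 27)^(1/3)) - sqrt(2)*k + 2^(1/6)*(k^3/4 + sqrt(-k^6 + (k^3 + 108)^2)/4 + 27)^(1/3) - 2^(1/6)*sqrt(3)*I*(k^3/4 + sqrt(-k^6 + (k^3 + 108)^2)/4 + 27)^(1/3))/6) + C3*exp(z*(2^(5/6)*k^2/((1 + sqrt(3)*I)*(k^3/4 + sqrt(-k^6 + (k^3 + 108)^2)/4 + 27)^(1/3)) - sqrt(2)*k + 2^(1/6)*(k^3/4 + sqrt(-k^6 + (k^3 + 108)^2)/4 + 27)^(1/3) + 2^(1/6)*sqrt(3)*I*(k^3/4 + sqrt(-k^6 + (k^3 + 108)^2)/4 + 27)^(1/3))/6) + sqrt(3)*k/8 - sqrt(3)*z^2/4 - z/2 + 1


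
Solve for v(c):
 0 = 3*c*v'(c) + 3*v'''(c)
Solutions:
 v(c) = C1 + Integral(C2*airyai(-c) + C3*airybi(-c), c)


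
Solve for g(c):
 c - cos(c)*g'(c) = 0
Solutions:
 g(c) = C1 + Integral(c/cos(c), c)


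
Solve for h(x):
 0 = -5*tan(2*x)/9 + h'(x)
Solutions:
 h(x) = C1 - 5*log(cos(2*x))/18


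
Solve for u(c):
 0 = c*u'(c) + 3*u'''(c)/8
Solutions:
 u(c) = C1 + Integral(C2*airyai(-2*3^(2/3)*c/3) + C3*airybi(-2*3^(2/3)*c/3), c)


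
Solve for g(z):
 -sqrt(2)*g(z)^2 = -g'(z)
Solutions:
 g(z) = -1/(C1 + sqrt(2)*z)


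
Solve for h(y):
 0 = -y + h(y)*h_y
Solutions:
 h(y) = -sqrt(C1 + y^2)
 h(y) = sqrt(C1 + y^2)


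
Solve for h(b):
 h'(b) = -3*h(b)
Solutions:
 h(b) = C1*exp(-3*b)


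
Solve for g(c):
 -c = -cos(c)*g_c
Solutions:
 g(c) = C1 + Integral(c/cos(c), c)


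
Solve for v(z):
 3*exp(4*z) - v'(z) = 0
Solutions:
 v(z) = C1 + 3*exp(4*z)/4


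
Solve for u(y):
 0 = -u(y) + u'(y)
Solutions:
 u(y) = C1*exp(y)


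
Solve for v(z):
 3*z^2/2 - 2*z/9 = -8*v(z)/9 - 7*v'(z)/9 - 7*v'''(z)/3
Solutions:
 v(z) = C1*exp(7^(1/3)*z*(-7/(36 + sqrt(1345))^(1/3) + 7^(1/3)*(36 + sqrt(1345))^(1/3))/42)*sin(sqrt(3)*7^(1/3)*z*(7/(36 + sqrt(1345))^(1/3) + 7^(1/3)*(36 + sqrt(1345))^(1/3))/42) + C2*exp(7^(1/3)*z*(-7/(36 + sqrt(1345))^(1/3) + 7^(1/3)*(36 + sqrt(1345))^(1/3))/42)*cos(sqrt(3)*7^(1/3)*z*(7/(36 + sqrt(1345))^(1/3) + 7^(1/3)*(36 + sqrt(1345))^(1/3))/42) + C3*exp(-7^(1/3)*z*(-7/(36 + sqrt(1345))^(1/3) + 7^(1/3)*(36 + sqrt(1345))^(1/3))/21) - 27*z^2/16 + 205*z/64 - 1435/512


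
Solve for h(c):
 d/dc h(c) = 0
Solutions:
 h(c) = C1


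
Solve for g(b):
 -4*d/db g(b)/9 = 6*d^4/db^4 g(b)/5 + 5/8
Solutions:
 g(b) = C1 + C4*exp(-10^(1/3)*b/3) - 45*b/32 + (C2*sin(10^(1/3)*sqrt(3)*b/6) + C3*cos(10^(1/3)*sqrt(3)*b/6))*exp(10^(1/3)*b/6)


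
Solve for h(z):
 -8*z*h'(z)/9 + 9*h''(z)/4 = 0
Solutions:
 h(z) = C1 + C2*erfi(4*z/9)


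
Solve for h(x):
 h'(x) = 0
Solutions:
 h(x) = C1


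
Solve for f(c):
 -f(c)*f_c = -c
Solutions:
 f(c) = -sqrt(C1 + c^2)
 f(c) = sqrt(C1 + c^2)


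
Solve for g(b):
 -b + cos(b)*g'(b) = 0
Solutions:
 g(b) = C1 + Integral(b/cos(b), b)


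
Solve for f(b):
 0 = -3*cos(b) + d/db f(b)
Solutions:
 f(b) = C1 + 3*sin(b)


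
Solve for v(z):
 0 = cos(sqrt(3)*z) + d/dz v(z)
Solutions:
 v(z) = C1 - sqrt(3)*sin(sqrt(3)*z)/3


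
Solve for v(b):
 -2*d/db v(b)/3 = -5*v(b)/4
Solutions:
 v(b) = C1*exp(15*b/8)


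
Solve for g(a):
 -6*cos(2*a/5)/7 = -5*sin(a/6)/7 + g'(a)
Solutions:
 g(a) = C1 - 15*sin(2*a/5)/7 - 30*cos(a/6)/7


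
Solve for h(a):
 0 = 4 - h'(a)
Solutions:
 h(a) = C1 + 4*a


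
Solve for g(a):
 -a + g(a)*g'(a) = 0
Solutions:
 g(a) = -sqrt(C1 + a^2)
 g(a) = sqrt(C1 + a^2)


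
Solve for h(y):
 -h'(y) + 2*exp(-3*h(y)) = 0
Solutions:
 h(y) = log(C1 + 6*y)/3
 h(y) = log((-3^(1/3) - 3^(5/6)*I)*(C1 + 2*y)^(1/3)/2)
 h(y) = log((-3^(1/3) + 3^(5/6)*I)*(C1 + 2*y)^(1/3)/2)


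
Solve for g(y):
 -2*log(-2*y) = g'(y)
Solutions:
 g(y) = C1 - 2*y*log(-y) + 2*y*(1 - log(2))


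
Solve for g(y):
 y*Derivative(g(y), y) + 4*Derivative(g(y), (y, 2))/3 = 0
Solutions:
 g(y) = C1 + C2*erf(sqrt(6)*y/4)


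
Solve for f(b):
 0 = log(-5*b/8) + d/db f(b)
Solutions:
 f(b) = C1 - b*log(-b) + b*(-log(5) + 1 + 3*log(2))


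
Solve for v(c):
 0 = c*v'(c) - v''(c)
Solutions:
 v(c) = C1 + C2*erfi(sqrt(2)*c/2)


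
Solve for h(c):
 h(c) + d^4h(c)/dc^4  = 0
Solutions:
 h(c) = (C1*sin(sqrt(2)*c/2) + C2*cos(sqrt(2)*c/2))*exp(-sqrt(2)*c/2) + (C3*sin(sqrt(2)*c/2) + C4*cos(sqrt(2)*c/2))*exp(sqrt(2)*c/2)


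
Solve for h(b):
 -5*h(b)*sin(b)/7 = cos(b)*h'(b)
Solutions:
 h(b) = C1*cos(b)^(5/7)


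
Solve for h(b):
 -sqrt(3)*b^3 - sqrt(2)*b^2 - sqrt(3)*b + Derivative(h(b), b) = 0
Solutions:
 h(b) = C1 + sqrt(3)*b^4/4 + sqrt(2)*b^3/3 + sqrt(3)*b^2/2


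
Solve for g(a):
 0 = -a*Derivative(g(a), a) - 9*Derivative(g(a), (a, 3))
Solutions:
 g(a) = C1 + Integral(C2*airyai(-3^(1/3)*a/3) + C3*airybi(-3^(1/3)*a/3), a)


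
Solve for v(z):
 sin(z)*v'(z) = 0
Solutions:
 v(z) = C1


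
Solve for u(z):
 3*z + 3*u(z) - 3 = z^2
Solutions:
 u(z) = z^2/3 - z + 1


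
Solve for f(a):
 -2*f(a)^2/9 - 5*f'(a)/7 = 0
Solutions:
 f(a) = 45/(C1 + 14*a)


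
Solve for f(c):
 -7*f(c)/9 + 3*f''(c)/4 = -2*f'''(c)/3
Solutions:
 f(c) = C1*exp(-c*(27*3^(1/3)/(16*sqrt(2569) + 815)^(1/3) + 18 + 3^(2/3)*(16*sqrt(2569) + 815)^(1/3))/48)*sin(3^(1/6)*c*(-(16*sqrt(2569) + 815)^(1/3) + 9*3^(2/3)/(16*sqrt(2569) + 815)^(1/3))/16) + C2*exp(-c*(27*3^(1/3)/(16*sqrt(2569) + 815)^(1/3) + 18 + 3^(2/3)*(16*sqrt(2569) + 815)^(1/3))/48)*cos(3^(1/6)*c*(-(16*sqrt(2569) + 815)^(1/3) + 9*3^(2/3)/(16*sqrt(2569) + 815)^(1/3))/16) + C3*exp(c*(-9 + 27*3^(1/3)/(16*sqrt(2569) + 815)^(1/3) + 3^(2/3)*(16*sqrt(2569) + 815)^(1/3))/24)


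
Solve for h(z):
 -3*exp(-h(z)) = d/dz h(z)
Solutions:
 h(z) = log(C1 - 3*z)


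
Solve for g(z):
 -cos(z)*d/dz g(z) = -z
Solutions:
 g(z) = C1 + Integral(z/cos(z), z)


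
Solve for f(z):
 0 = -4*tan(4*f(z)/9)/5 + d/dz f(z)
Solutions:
 f(z) = -9*asin(C1*exp(16*z/45))/4 + 9*pi/4
 f(z) = 9*asin(C1*exp(16*z/45))/4


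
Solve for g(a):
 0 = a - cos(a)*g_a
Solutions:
 g(a) = C1 + Integral(a/cos(a), a)


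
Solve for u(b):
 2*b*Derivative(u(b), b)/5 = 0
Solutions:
 u(b) = C1


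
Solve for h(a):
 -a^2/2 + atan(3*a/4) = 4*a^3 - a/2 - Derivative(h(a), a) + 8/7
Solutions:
 h(a) = C1 + a^4 + a^3/6 - a^2/4 - a*atan(3*a/4) + 8*a/7 + 2*log(9*a^2 + 16)/3


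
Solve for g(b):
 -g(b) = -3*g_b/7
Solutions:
 g(b) = C1*exp(7*b/3)


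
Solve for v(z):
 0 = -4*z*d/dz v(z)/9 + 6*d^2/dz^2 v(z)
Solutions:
 v(z) = C1 + C2*erfi(sqrt(3)*z/9)


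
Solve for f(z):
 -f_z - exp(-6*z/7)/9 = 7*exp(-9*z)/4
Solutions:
 f(z) = C1 + 7*exp(-9*z)/36 + 7*exp(-6*z/7)/54


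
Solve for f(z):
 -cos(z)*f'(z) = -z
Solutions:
 f(z) = C1 + Integral(z/cos(z), z)


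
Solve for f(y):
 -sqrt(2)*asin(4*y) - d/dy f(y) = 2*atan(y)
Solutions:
 f(y) = C1 - 2*y*atan(y) - sqrt(2)*(y*asin(4*y) + sqrt(1 - 16*y^2)/4) + log(y^2 + 1)


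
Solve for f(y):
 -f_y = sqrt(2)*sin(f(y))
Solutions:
 f(y) = -acos((-C1 - exp(2*sqrt(2)*y))/(C1 - exp(2*sqrt(2)*y))) + 2*pi
 f(y) = acos((-C1 - exp(2*sqrt(2)*y))/(C1 - exp(2*sqrt(2)*y)))


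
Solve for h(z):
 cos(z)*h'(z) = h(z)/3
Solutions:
 h(z) = C1*(sin(z) + 1)^(1/6)/(sin(z) - 1)^(1/6)


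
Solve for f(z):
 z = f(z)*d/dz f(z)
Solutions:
 f(z) = -sqrt(C1 + z^2)
 f(z) = sqrt(C1 + z^2)


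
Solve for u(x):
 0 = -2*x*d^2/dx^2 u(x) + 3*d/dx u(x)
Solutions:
 u(x) = C1 + C2*x^(5/2)


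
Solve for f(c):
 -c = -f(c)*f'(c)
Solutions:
 f(c) = -sqrt(C1 + c^2)
 f(c) = sqrt(C1 + c^2)


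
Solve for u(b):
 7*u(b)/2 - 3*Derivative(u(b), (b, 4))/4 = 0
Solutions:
 u(b) = C1*exp(-14^(1/4)*3^(3/4)*b/3) + C2*exp(14^(1/4)*3^(3/4)*b/3) + C3*sin(14^(1/4)*3^(3/4)*b/3) + C4*cos(14^(1/4)*3^(3/4)*b/3)


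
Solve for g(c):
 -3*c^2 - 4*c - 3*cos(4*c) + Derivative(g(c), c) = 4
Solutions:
 g(c) = C1 + c^3 + 2*c^2 + 4*c + 3*sin(4*c)/4


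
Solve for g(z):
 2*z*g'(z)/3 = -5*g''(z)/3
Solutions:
 g(z) = C1 + C2*erf(sqrt(5)*z/5)


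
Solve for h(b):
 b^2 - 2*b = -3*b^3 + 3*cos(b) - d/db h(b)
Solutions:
 h(b) = C1 - 3*b^4/4 - b^3/3 + b^2 + 3*sin(b)


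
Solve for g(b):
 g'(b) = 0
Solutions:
 g(b) = C1


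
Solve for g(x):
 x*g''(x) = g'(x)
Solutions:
 g(x) = C1 + C2*x^2


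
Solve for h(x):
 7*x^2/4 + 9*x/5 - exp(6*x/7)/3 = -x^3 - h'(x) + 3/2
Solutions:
 h(x) = C1 - x^4/4 - 7*x^3/12 - 9*x^2/10 + 3*x/2 + 7*exp(6*x/7)/18


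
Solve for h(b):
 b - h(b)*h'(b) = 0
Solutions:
 h(b) = -sqrt(C1 + b^2)
 h(b) = sqrt(C1 + b^2)


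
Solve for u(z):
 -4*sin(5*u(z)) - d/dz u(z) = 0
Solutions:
 u(z) = -acos((-C1 - exp(40*z))/(C1 - exp(40*z)))/5 + 2*pi/5
 u(z) = acos((-C1 - exp(40*z))/(C1 - exp(40*z)))/5


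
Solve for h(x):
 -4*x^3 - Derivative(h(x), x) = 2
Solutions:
 h(x) = C1 - x^4 - 2*x


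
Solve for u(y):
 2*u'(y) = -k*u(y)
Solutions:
 u(y) = C1*exp(-k*y/2)


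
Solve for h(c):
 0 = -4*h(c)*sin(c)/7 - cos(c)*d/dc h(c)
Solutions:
 h(c) = C1*cos(c)^(4/7)


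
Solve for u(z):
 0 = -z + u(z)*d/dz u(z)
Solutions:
 u(z) = -sqrt(C1 + z^2)
 u(z) = sqrt(C1 + z^2)


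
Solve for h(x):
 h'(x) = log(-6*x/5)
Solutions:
 h(x) = C1 + x*log(-x) + x*(-log(5) - 1 + log(6))


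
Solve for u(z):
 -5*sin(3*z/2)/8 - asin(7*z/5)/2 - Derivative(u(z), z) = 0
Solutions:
 u(z) = C1 - z*asin(7*z/5)/2 - sqrt(25 - 49*z^2)/14 + 5*cos(3*z/2)/12


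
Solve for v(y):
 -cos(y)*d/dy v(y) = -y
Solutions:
 v(y) = C1 + Integral(y/cos(y), y)


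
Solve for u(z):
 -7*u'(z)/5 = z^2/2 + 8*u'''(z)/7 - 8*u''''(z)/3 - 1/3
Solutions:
 u(z) = C1 + C2*exp(z*(-10^(2/3)*(49*sqrt(22089) + 7283)^(1/3) - 40*10^(1/3)/(49*sqrt(22089) + 7283)^(1/3) + 40)/280)*sin(10^(1/3)*sqrt(3)*z*(-10^(1/3)*(49*sqrt(22089) + 7283)^(1/3) + 40/(49*sqrt(22089) + 7283)^(1/3))/280) + C3*exp(z*(-10^(2/3)*(49*sqrt(22089) + 7283)^(1/3) - 40*10^(1/3)/(49*sqrt(22089) + 7283)^(1/3) + 40)/280)*cos(10^(1/3)*sqrt(3)*z*(-10^(1/3)*(49*sqrt(22089) + 7283)^(1/3) + 40/(49*sqrt(22089) + 7283)^(1/3))/280) + C4*exp(z*(40*10^(1/3)/(49*sqrt(22089) + 7283)^(1/3) + 20 + 10^(2/3)*(49*sqrt(22089) + 7283)^(1/3))/140) - 5*z^3/42 + 845*z/1029


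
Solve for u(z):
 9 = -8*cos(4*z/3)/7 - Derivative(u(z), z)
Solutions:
 u(z) = C1 - 9*z - 6*sin(4*z/3)/7


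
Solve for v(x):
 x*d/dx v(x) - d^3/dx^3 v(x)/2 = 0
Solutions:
 v(x) = C1 + Integral(C2*airyai(2^(1/3)*x) + C3*airybi(2^(1/3)*x), x)


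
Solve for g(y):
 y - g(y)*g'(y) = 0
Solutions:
 g(y) = -sqrt(C1 + y^2)
 g(y) = sqrt(C1 + y^2)


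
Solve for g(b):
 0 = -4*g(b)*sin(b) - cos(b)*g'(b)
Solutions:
 g(b) = C1*cos(b)^4


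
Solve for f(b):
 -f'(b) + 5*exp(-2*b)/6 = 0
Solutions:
 f(b) = C1 - 5*exp(-2*b)/12


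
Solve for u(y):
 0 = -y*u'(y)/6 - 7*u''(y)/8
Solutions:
 u(y) = C1 + C2*erf(sqrt(42)*y/21)


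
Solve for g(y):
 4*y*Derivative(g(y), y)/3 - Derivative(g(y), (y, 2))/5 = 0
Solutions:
 g(y) = C1 + C2*erfi(sqrt(30)*y/3)


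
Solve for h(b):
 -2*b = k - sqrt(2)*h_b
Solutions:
 h(b) = C1 + sqrt(2)*b^2/2 + sqrt(2)*b*k/2


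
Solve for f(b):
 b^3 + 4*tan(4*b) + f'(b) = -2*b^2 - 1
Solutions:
 f(b) = C1 - b^4/4 - 2*b^3/3 - b + log(cos(4*b))


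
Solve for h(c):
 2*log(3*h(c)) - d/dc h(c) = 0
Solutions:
 -Integral(1/(log(_y) + log(3)), (_y, h(c)))/2 = C1 - c


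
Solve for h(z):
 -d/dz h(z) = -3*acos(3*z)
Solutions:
 h(z) = C1 + 3*z*acos(3*z) - sqrt(1 - 9*z^2)


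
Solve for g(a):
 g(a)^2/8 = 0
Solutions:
 g(a) = 0


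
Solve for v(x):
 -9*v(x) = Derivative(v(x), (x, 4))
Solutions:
 v(x) = (C1*sin(sqrt(6)*x/2) + C2*cos(sqrt(6)*x/2))*exp(-sqrt(6)*x/2) + (C3*sin(sqrt(6)*x/2) + C4*cos(sqrt(6)*x/2))*exp(sqrt(6)*x/2)


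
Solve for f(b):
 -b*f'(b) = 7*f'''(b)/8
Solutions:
 f(b) = C1 + Integral(C2*airyai(-2*7^(2/3)*b/7) + C3*airybi(-2*7^(2/3)*b/7), b)


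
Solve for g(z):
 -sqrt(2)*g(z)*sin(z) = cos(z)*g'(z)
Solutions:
 g(z) = C1*cos(z)^(sqrt(2))


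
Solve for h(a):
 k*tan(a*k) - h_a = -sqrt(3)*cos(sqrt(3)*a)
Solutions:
 h(a) = C1 + k*Piecewise((-log(cos(a*k))/k, Ne(k, 0)), (0, True)) + sin(sqrt(3)*a)


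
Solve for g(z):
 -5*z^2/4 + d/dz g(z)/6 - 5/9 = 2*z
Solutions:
 g(z) = C1 + 5*z^3/2 + 6*z^2 + 10*z/3


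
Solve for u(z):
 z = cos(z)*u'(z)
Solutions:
 u(z) = C1 + Integral(z/cos(z), z)


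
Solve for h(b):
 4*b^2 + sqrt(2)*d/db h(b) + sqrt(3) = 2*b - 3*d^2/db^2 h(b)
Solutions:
 h(b) = C1 + C2*exp(-sqrt(2)*b/3) - 2*sqrt(2)*b^3/3 + sqrt(2)*b^2/2 + 6*b^2 - 18*sqrt(2)*b - 3*b - sqrt(6)*b/2


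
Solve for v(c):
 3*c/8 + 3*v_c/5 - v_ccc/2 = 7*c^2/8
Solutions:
 v(c) = C1 + C2*exp(-sqrt(30)*c/5) + C3*exp(sqrt(30)*c/5) + 35*c^3/72 - 5*c^2/16 + 175*c/72


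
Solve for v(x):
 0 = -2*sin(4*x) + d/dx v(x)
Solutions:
 v(x) = C1 - cos(4*x)/2
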